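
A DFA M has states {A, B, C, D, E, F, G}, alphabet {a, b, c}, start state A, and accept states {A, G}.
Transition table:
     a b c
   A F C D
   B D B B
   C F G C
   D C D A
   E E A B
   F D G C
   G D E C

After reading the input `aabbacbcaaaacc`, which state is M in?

A --a--> F
F --a--> D
D --b--> D
D --b--> D
D --a--> C
C --c--> C
C --b--> G
G --c--> C
C --a--> F
F --a--> D
D --a--> C
C --a--> F
F --c--> C
C --c--> C

C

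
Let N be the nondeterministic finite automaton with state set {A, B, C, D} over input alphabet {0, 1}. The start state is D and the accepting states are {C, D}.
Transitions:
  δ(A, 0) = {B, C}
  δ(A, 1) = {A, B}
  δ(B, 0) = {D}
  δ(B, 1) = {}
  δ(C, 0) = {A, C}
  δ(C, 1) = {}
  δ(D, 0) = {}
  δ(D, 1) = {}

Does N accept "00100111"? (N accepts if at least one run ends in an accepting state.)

Start: {D}
read 0: {}
The reachable set is empty and stays empty for the remaining 7 symbols.
Reachable ∩ accepting = {} — empty.

rejected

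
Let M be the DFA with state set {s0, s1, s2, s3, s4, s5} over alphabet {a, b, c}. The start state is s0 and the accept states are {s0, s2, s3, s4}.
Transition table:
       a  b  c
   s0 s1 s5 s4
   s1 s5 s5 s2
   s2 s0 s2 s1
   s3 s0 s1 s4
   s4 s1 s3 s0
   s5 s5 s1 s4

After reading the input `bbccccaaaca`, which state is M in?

s0 --b--> s5
s5 --b--> s1
s1 --c--> s2
s2 --c--> s1
s1 --c--> s2
s2 --c--> s1
s1 --a--> s5
s5 --a--> s5
s5 --a--> s5
s5 --c--> s4
s4 --a--> s1

s1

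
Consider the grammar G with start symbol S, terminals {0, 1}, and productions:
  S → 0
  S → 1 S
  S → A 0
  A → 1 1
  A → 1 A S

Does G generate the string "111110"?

S ⇒ 1S ⇒ 11S ⇒ 111S ⇒ 111A0 ⇒ 111110

yes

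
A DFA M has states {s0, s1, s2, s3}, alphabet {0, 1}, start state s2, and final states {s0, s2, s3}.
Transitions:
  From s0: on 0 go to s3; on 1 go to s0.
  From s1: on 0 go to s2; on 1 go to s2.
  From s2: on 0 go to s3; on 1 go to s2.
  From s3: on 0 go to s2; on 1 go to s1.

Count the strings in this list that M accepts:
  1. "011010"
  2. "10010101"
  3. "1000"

"011010": accepted
"10010101": accepted
"1000": accepted

3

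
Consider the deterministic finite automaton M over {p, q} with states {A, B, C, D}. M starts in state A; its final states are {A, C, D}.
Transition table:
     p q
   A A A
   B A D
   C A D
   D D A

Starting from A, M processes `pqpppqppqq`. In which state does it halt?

A --p--> A
A --q--> A
A --p--> A
A --p--> A
A --p--> A
A --q--> A
A --p--> A
A --p--> A
A --q--> A
A --q--> A

A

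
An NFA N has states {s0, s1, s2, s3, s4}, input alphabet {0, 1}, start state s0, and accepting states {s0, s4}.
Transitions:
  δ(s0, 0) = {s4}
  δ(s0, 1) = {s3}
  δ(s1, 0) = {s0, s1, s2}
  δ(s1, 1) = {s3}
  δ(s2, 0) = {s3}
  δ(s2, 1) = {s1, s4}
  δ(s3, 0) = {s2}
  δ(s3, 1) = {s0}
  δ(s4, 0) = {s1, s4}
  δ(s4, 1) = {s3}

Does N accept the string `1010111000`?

Start: {s0}
read 1: {s3}
read 0: {s2}
read 1: {s1, s4}
read 0: {s0, s1, s2, s4}
read 1: {s1, s3, s4}
read 1: {s0, s3}
read 1: {s0, s3}
read 0: {s2, s4}
read 0: {s1, s3, s4}
read 0: {s0, s1, s2, s4}
Reachable ∩ accepting = {s0, s4} — nonempty.

accepted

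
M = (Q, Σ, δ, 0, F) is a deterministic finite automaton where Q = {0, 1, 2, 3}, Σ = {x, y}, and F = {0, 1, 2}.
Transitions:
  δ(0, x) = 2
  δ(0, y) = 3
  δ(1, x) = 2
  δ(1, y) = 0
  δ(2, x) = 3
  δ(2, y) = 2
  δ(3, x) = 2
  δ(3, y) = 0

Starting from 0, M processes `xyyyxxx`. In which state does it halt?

0 --x--> 2
2 --y--> 2
2 --y--> 2
2 --y--> 2
2 --x--> 3
3 --x--> 2
2 --x--> 3

3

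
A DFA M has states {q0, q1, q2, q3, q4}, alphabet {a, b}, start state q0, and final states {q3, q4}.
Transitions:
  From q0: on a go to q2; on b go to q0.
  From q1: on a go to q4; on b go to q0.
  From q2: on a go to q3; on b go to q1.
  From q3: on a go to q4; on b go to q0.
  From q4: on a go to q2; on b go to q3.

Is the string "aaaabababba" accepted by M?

q0 --a--> q2
q2 --a--> q3
q3 --a--> q4
q4 --a--> q2
q2 --b--> q1
q1 --a--> q4
q4 --b--> q3
q3 --a--> q4
q4 --b--> q3
q3 --b--> q0
q0 --a--> q2
End in state q2, which is not an accepting state.

rejected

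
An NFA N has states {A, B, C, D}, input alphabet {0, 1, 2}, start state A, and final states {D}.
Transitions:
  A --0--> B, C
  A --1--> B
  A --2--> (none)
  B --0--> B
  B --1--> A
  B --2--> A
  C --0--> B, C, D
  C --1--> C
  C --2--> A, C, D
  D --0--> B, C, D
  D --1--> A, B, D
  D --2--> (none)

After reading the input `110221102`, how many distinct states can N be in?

Start: {A}
read 1: {B}
read 1: {A}
read 0: {B, C}
read 2: {A, C, D}
read 2: {A, C, D}
read 1: {A, B, C, D}
read 1: {A, B, C, D}
read 0: {B, C, D}
read 2: {A, C, D}
Final reachable set {A, C, D} has 3 states.

3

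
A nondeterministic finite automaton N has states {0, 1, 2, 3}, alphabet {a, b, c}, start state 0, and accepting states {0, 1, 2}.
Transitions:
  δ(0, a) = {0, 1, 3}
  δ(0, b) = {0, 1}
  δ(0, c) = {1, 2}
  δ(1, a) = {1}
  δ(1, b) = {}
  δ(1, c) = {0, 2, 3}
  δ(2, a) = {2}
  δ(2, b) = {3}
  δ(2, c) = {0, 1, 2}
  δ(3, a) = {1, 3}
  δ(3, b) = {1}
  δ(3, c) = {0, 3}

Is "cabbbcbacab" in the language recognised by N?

Start: {0}
read c: {1, 2}
read a: {1, 2}
read b: {3}
read b: {1}
read b: {}
The reachable set is empty and stays empty for the remaining 6 symbols.
Reachable ∩ accepting = {} — empty.

rejected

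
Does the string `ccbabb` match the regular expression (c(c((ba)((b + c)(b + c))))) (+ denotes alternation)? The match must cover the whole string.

Split as c·cbabb: c matches c and (c((ba)((b+c)(b+c)))) matches cbabb.

yes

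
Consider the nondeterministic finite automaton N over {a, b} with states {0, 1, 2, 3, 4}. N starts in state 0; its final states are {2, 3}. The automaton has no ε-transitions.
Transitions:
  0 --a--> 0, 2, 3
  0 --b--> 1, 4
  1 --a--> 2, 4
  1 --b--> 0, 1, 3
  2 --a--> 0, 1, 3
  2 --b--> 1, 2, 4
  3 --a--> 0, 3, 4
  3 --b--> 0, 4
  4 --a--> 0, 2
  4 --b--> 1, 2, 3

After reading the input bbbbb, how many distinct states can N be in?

5

Start: {0}
read b: {1, 4}
read b: {0, 1, 2, 3}
read b: {0, 1, 2, 3, 4}
read b: {0, 1, 2, 3, 4}
read b: {0, 1, 2, 3, 4}
Final reachable set {0, 1, 2, 3, 4} has 5 states.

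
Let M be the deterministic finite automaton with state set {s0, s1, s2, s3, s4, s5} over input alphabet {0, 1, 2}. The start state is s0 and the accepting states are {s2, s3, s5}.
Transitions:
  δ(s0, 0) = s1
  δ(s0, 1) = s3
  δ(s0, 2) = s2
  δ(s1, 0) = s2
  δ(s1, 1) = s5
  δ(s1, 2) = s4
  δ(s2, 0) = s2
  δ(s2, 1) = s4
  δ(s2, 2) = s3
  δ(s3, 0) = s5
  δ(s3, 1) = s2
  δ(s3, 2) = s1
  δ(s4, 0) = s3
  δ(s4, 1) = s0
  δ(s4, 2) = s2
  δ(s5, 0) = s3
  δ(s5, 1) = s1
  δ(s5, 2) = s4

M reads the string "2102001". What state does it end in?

s0 --2--> s2
s2 --1--> s4
s4 --0--> s3
s3 --2--> s1
s1 --0--> s2
s2 --0--> s2
s2 --1--> s4

s4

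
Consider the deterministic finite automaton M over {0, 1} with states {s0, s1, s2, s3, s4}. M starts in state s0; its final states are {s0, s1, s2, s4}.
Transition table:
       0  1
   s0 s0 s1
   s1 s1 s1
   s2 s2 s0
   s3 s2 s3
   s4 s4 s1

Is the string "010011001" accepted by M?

s0 --0--> s0
s0 --1--> s1
s1 --0--> s1
s1 --0--> s1
s1 --1--> s1
s1 --1--> s1
s1 --0--> s1
s1 --0--> s1
s1 --1--> s1
End in state s1, which is an accepting state.

accepted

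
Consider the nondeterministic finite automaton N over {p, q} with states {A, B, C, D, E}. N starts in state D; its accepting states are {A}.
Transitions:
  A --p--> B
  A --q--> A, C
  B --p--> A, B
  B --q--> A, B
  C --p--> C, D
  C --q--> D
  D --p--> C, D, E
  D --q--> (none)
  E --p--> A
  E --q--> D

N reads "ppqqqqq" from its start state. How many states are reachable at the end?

3

Start: {D}
read p: {C, D, E}
read p: {A, C, D, E}
read q: {A, C, D}
read q: {A, C, D}
read q: {A, C, D}
read q: {A, C, D}
read q: {A, C, D}
Final reachable set {A, C, D} has 3 states.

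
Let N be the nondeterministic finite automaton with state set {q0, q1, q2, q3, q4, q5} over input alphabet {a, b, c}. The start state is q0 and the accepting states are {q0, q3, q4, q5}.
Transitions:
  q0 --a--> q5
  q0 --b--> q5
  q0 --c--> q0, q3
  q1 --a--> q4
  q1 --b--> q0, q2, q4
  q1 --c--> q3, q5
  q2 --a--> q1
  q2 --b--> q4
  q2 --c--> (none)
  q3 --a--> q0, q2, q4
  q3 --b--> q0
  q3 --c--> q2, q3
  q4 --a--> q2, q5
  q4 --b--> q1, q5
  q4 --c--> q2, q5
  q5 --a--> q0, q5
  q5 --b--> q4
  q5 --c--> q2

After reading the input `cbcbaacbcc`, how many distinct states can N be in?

Start: {q0}
read c: {q0, q3}
read b: {q0, q5}
read c: {q0, q2, q3}
read b: {q0, q4, q5}
read a: {q0, q2, q5}
read a: {q0, q1, q5}
read c: {q0, q2, q3, q5}
read b: {q0, q4, q5}
read c: {q0, q2, q3, q5}
read c: {q0, q2, q3}
Final reachable set {q0, q2, q3} has 3 states.

3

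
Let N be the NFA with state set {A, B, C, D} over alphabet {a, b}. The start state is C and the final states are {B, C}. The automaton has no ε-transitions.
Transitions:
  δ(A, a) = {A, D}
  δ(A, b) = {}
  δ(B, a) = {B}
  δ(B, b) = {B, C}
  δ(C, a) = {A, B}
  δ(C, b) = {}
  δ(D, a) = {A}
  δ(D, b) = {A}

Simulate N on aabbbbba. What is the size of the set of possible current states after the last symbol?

Start: {C}
read a: {A, B}
read a: {A, B, D}
read b: {A, B, C}
read b: {B, C}
read b: {B, C}
read b: {B, C}
read b: {B, C}
read a: {A, B}
Final reachable set {A, B} has 2 states.

2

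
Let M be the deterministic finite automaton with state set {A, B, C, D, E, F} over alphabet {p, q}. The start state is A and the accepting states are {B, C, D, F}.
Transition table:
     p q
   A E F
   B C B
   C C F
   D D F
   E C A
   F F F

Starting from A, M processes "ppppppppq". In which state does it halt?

A --p--> E
E --p--> C
C --p--> C
C --p--> C
C --p--> C
C --p--> C
C --p--> C
C --p--> C
C --q--> F

F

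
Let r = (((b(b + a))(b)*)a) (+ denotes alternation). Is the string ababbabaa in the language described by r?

no

No split of ababbabaa into u·v has ((b(b+a))(b)*) matching u and a matching v.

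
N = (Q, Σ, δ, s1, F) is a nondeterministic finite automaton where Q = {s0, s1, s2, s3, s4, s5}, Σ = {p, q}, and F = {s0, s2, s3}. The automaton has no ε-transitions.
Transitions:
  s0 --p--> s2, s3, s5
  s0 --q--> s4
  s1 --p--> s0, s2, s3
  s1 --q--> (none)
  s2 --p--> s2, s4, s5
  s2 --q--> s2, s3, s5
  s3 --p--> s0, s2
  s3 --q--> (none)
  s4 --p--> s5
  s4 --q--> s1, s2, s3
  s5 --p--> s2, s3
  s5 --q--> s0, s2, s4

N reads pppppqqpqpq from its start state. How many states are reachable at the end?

Start: {s1}
read p: {s0, s2, s3}
read p: {s0, s2, s3, s4, s5}
read p: {s0, s2, s3, s4, s5}
read p: {s0, s2, s3, s4, s5}
read p: {s0, s2, s3, s4, s5}
read q: {s0, s1, s2, s3, s4, s5}
read q: {s0, s1, s2, s3, s4, s5}
read p: {s0, s2, s3, s4, s5}
read q: {s0, s1, s2, s3, s4, s5}
read p: {s0, s2, s3, s4, s5}
read q: {s0, s1, s2, s3, s4, s5}
Final reachable set {s0, s1, s2, s3, s4, s5} has 6 states.

6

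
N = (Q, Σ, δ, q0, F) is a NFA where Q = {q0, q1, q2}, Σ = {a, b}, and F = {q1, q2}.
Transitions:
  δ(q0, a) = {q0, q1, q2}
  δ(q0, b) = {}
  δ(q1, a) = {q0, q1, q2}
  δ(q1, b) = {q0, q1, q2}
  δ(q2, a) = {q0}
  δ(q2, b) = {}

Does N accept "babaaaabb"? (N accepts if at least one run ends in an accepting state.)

Start: {q0}
read b: {}
The reachable set is empty and stays empty for the remaining 8 symbols.
Reachable ∩ accepting = {} — empty.

rejected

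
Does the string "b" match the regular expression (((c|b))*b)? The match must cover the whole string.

Split as ε·b: ((c|b))* matches ε and b matches b.

yes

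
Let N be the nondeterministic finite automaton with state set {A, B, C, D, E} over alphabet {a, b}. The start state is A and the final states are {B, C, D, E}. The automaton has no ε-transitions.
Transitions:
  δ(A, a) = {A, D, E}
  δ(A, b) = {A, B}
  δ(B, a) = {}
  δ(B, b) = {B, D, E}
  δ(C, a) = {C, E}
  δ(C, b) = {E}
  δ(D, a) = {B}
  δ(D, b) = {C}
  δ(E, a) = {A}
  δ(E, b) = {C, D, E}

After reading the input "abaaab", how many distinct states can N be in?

Start: {A}
read a: {A, D, E}
read b: {A, B, C, D, E}
read a: {A, B, C, D, E}
read a: {A, B, C, D, E}
read a: {A, B, C, D, E}
read b: {A, B, C, D, E}
Final reachable set {A, B, C, D, E} has 5 states.

5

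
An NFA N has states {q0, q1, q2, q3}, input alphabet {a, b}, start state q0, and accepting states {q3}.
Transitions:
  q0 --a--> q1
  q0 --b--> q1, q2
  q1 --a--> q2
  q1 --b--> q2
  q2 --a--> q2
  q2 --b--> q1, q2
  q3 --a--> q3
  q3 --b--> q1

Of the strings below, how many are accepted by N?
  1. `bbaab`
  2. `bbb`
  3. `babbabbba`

`bbaab`: rejected
`bbb`: rejected
`babbabbba`: rejected

0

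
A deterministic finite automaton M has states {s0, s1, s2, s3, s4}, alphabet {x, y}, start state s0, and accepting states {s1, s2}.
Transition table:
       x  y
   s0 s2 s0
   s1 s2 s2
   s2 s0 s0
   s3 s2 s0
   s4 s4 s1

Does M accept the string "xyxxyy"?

rejected

s0 --x--> s2
s2 --y--> s0
s0 --x--> s2
s2 --x--> s0
s0 --y--> s0
s0 --y--> s0
End in state s0, which is not an accepting state.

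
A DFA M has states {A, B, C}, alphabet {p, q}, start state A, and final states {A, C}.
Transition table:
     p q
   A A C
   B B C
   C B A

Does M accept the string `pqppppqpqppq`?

A --p--> A
A --q--> C
C --p--> B
B --p--> B
B --p--> B
B --p--> B
B --q--> C
C --p--> B
B --q--> C
C --p--> B
B --p--> B
B --q--> C
End in state C, which is an accepting state.

accepted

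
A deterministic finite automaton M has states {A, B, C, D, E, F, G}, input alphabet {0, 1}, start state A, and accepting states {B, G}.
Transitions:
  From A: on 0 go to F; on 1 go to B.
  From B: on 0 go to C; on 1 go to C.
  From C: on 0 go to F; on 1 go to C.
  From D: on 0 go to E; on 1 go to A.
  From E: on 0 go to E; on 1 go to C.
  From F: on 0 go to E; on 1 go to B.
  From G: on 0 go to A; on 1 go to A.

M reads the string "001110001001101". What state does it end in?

B

A --0--> F
F --0--> E
E --1--> C
C --1--> C
C --1--> C
C --0--> F
F --0--> E
E --0--> E
E --1--> C
C --0--> F
F --0--> E
E --1--> C
C --1--> C
C --0--> F
F --1--> B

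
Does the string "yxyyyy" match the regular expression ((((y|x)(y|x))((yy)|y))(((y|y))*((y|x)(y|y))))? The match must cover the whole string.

yes

Split as yxy·yyy: (((y|x)(y|x))((yy)|y)) matches yxy and (((y|y))*((y|x)(y|y))) matches yyy.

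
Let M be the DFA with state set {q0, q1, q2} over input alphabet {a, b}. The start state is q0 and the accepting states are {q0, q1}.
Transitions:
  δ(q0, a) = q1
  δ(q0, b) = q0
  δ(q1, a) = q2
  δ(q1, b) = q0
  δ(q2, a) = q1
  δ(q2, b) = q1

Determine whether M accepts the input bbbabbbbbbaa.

q0 --b--> q0
q0 --b--> q0
q0 --b--> q0
q0 --a--> q1
q1 --b--> q0
q0 --b--> q0
q0 --b--> q0
q0 --b--> q0
q0 --b--> q0
q0 --b--> q0
q0 --a--> q1
q1 --a--> q2
End in state q2, which is not an accepting state.

rejected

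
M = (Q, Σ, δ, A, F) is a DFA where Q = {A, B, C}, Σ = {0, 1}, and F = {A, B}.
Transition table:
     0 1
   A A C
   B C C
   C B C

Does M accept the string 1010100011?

A --1--> C
C --0--> B
B --1--> C
C --0--> B
B --1--> C
C --0--> B
B --0--> C
C --0--> B
B --1--> C
C --1--> C
End in state C, which is not an accepting state.

rejected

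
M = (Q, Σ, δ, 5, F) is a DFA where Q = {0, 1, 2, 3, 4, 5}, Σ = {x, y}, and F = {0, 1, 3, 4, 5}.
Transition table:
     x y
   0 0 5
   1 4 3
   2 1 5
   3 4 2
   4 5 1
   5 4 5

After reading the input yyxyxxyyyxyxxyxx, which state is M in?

5 --y--> 5
5 --y--> 5
5 --x--> 4
4 --y--> 1
1 --x--> 4
4 --x--> 5
5 --y--> 5
5 --y--> 5
5 --y--> 5
5 --x--> 4
4 --y--> 1
1 --x--> 4
4 --x--> 5
5 --y--> 5
5 --x--> 4
4 --x--> 5

5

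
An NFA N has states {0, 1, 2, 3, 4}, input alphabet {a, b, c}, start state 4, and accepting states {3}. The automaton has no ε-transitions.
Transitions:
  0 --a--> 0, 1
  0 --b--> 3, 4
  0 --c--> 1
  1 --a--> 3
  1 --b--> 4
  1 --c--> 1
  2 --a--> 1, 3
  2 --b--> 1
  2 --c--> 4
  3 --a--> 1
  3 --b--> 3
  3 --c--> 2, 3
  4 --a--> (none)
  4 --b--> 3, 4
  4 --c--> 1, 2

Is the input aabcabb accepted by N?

rejected

Start: {4}
read a: {}
The reachable set is empty and stays empty for the remaining 6 symbols.
Reachable ∩ accepting = {} — empty.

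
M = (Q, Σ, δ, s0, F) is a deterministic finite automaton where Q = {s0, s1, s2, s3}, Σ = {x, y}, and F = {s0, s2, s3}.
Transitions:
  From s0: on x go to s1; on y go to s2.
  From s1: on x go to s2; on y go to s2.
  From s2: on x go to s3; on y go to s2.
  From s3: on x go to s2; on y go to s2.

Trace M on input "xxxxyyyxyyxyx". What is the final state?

s0 --x--> s1
s1 --x--> s2
s2 --x--> s3
s3 --x--> s2
s2 --y--> s2
s2 --y--> s2
s2 --y--> s2
s2 --x--> s3
s3 --y--> s2
s2 --y--> s2
s2 --x--> s3
s3 --y--> s2
s2 --x--> s3

s3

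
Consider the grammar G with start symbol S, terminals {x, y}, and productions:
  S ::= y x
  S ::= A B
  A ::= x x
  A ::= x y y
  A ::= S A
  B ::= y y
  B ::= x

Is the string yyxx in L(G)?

no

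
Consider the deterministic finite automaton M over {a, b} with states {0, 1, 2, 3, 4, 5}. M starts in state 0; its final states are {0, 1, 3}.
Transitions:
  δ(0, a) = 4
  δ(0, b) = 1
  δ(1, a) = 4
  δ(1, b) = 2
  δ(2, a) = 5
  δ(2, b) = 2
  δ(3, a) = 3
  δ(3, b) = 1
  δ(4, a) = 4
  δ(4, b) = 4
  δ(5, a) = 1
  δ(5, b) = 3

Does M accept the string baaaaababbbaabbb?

0 --b--> 1
1 --a--> 4
4 --a--> 4
4 --a--> 4
4 --a--> 4
4 --a--> 4
4 --b--> 4
4 --a--> 4
4 --b--> 4
4 --b--> 4
4 --b--> 4
4 --a--> 4
4 --a--> 4
4 --b--> 4
4 --b--> 4
4 --b--> 4
End in state 4, which is not an accepting state.

rejected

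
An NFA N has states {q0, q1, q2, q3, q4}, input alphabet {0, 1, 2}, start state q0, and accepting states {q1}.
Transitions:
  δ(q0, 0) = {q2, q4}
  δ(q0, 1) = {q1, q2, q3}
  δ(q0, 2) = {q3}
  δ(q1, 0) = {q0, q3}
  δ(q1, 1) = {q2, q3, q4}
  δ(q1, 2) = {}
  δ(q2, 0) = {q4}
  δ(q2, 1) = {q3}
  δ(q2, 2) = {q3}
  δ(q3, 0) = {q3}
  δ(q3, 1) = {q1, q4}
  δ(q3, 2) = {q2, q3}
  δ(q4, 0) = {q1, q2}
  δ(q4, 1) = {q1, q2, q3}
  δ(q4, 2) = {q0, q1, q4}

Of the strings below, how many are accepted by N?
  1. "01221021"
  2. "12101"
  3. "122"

"01221021": accepted
"12101": accepted
"122": rejected

2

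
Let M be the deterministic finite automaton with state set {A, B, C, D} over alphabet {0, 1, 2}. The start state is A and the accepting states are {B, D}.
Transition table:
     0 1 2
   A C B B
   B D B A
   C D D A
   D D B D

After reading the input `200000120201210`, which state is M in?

D

A --2--> B
B --0--> D
D --0--> D
D --0--> D
D --0--> D
D --0--> D
D --1--> B
B --2--> A
A --0--> C
C --2--> A
A --0--> C
C --1--> D
D --2--> D
D --1--> B
B --0--> D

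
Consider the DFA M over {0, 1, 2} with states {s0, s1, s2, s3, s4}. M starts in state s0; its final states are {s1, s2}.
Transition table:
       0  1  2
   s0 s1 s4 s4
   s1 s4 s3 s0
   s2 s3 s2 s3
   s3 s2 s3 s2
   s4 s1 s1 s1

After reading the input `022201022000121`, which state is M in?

s0 --0--> s1
s1 --2--> s0
s0 --2--> s4
s4 --2--> s1
s1 --0--> s4
s4 --1--> s1
s1 --0--> s4
s4 --2--> s1
s1 --2--> s0
s0 --0--> s1
s1 --0--> s4
s4 --0--> s1
s1 --1--> s3
s3 --2--> s2
s2 --1--> s2

s2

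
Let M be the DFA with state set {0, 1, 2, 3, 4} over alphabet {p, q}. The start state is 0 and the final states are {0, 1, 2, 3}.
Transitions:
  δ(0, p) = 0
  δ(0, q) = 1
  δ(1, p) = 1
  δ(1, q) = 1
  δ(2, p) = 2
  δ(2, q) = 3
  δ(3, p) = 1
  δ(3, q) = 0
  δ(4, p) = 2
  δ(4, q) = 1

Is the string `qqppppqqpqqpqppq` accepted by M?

0 --q--> 1
1 --q--> 1
1 --p--> 1
1 --p--> 1
1 --p--> 1
1 --p--> 1
1 --q--> 1
1 --q--> 1
1 --p--> 1
1 --q--> 1
1 --q--> 1
1 --p--> 1
1 --q--> 1
1 --p--> 1
1 --p--> 1
1 --q--> 1
End in state 1, which is an accepting state.

accepted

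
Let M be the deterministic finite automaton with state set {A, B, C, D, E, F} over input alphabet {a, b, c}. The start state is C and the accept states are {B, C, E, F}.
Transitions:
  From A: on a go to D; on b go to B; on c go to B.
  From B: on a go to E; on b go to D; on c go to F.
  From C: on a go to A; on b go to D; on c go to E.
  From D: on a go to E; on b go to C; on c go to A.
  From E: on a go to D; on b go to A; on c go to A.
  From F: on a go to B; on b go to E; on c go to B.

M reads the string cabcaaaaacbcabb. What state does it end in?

C

C --c--> E
E --a--> D
D --b--> C
C --c--> E
E --a--> D
D --a--> E
E --a--> D
D --a--> E
E --a--> D
D --c--> A
A --b--> B
B --c--> F
F --a--> B
B --b--> D
D --b--> C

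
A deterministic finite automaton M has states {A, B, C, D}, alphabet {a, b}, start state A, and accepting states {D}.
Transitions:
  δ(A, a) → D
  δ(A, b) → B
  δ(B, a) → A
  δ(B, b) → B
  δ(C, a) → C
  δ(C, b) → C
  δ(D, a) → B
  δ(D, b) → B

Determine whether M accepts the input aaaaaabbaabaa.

A --a--> D
D --a--> B
B --a--> A
A --a--> D
D --a--> B
B --a--> A
A --b--> B
B --b--> B
B --a--> A
A --a--> D
D --b--> B
B --a--> A
A --a--> D
End in state D, which is an accepting state.

accepted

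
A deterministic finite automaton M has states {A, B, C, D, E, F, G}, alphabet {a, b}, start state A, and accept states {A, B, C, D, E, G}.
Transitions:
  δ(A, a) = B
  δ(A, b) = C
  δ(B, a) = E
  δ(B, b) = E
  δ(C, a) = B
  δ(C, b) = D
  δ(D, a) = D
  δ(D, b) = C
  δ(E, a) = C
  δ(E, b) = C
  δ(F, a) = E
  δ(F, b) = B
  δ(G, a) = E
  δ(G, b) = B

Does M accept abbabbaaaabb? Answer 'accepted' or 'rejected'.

A --a--> B
B --b--> E
E --b--> C
C --a--> B
B --b--> E
E --b--> C
C --a--> B
B --a--> E
E --a--> C
C --a--> B
B --b--> E
E --b--> C
End in state C, which is an accepting state.

accepted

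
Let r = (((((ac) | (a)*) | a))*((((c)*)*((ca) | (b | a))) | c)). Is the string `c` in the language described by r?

yes

Split as ε·c: ((((ac)|(a)*)|a))* matches ε and ((((c)*)*((ca)|(b|a)))|c) matches c.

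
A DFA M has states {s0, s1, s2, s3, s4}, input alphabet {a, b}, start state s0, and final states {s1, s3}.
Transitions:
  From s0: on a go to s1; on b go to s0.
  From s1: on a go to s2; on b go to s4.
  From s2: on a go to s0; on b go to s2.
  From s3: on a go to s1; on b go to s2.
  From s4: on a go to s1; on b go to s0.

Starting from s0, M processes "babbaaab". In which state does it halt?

s0 --b--> s0
s0 --a--> s1
s1 --b--> s4
s4 --b--> s0
s0 --a--> s1
s1 --a--> s2
s2 --a--> s0
s0 --b--> s0

s0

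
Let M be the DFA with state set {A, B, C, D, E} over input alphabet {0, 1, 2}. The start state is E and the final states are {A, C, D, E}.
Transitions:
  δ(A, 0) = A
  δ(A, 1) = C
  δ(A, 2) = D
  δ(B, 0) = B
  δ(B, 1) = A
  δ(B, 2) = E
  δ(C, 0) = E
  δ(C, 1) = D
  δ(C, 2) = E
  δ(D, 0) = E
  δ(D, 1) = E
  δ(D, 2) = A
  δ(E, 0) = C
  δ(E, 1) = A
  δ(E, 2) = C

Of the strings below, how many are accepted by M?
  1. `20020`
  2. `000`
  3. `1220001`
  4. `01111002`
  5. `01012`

`20020`: accepted
`000`: accepted
`1220001`: accepted
`01111002`: accepted
`01012`: accepted

5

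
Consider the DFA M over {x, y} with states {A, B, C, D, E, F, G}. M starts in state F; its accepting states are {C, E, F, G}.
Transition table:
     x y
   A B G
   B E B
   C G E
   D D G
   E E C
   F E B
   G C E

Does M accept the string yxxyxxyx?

F --y--> B
B --x--> E
E --x--> E
E --y--> C
C --x--> G
G --x--> C
C --y--> E
E --x--> E
End in state E, which is an accepting state.

accepted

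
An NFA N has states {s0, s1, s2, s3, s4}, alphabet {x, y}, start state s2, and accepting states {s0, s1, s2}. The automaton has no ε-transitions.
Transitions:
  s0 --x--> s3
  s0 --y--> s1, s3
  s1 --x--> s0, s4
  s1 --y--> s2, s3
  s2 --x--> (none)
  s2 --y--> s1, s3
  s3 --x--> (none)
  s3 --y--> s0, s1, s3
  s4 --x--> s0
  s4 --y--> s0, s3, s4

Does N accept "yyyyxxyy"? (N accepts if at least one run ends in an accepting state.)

accepted

Start: {s2}
read y: {s1, s3}
read y: {s0, s1, s2, s3}
read y: {s0, s1, s2, s3}
read y: {s0, s1, s2, s3}
read x: {s0, s3, s4}
read x: {s0, s3}
read y: {s0, s1, s3}
read y: {s0, s1, s2, s3}
Reachable ∩ accepting = {s0, s1, s2} — nonempty.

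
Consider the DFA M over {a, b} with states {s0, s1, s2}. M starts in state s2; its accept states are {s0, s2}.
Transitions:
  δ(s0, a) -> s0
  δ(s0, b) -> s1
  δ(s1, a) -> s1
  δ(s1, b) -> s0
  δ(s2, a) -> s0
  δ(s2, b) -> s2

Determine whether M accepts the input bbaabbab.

rejected

s2 --b--> s2
s2 --b--> s2
s2 --a--> s0
s0 --a--> s0
s0 --b--> s1
s1 --b--> s0
s0 --a--> s0
s0 --b--> s1
End in state s1, which is not an accepting state.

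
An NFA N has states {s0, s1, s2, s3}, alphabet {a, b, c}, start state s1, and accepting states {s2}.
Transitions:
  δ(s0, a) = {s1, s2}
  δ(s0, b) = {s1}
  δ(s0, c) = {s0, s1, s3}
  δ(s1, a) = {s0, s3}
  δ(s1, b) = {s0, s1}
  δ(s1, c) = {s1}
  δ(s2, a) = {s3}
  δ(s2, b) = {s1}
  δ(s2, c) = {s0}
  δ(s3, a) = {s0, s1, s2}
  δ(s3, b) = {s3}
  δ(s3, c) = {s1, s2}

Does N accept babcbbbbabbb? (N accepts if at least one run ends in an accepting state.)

rejected

Start: {s1}
read b: {s0, s1}
read a: {s0, s1, s2, s3}
read b: {s0, s1, s3}
read c: {s0, s1, s2, s3}
read b: {s0, s1, s3}
read b: {s0, s1, s3}
read b: {s0, s1, s3}
read b: {s0, s1, s3}
read a: {s0, s1, s2, s3}
read b: {s0, s1, s3}
read b: {s0, s1, s3}
read b: {s0, s1, s3}
Reachable ∩ accepting = {} — empty.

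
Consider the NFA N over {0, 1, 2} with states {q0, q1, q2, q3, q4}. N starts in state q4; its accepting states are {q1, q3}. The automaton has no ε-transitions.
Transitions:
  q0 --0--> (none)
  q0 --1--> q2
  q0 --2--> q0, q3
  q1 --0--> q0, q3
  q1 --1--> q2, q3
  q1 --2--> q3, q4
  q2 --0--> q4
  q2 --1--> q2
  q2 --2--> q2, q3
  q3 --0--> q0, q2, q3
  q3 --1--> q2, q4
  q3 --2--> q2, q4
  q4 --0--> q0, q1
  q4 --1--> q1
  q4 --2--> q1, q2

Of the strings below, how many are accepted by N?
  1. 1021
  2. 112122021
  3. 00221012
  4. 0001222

4

1021: accepted
112122021: accepted
00221012: accepted
0001222: accepted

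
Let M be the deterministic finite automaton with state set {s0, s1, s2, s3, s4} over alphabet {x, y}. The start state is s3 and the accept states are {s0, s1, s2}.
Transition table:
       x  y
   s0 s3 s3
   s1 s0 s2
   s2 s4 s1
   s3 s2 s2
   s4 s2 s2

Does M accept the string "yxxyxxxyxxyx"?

rejected

s3 --y--> s2
s2 --x--> s4
s4 --x--> s2
s2 --y--> s1
s1 --x--> s0
s0 --x--> s3
s3 --x--> s2
s2 --y--> s1
s1 --x--> s0
s0 --x--> s3
s3 --y--> s2
s2 --x--> s4
End in state s4, which is not an accepting state.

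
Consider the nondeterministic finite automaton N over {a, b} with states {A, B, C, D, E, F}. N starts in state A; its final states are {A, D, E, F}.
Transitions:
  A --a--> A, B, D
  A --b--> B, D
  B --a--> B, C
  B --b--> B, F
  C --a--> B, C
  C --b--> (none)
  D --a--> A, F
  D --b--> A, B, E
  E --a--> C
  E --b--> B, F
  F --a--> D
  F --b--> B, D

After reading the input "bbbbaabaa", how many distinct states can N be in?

5

Start: {A}
read b: {B, D}
read b: {A, B, E, F}
read b: {B, D, F}
read b: {A, B, D, E, F}
read a: {A, B, C, D, F}
read a: {A, B, C, D, F}
read b: {A, B, D, E, F}
read a: {A, B, C, D, F}
read a: {A, B, C, D, F}
Final reachable set {A, B, C, D, F} has 5 states.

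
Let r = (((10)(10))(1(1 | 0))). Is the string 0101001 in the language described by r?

no

No split of 0101001 into u·v has ((10)(10)) matching u and (1(1|0)) matching v.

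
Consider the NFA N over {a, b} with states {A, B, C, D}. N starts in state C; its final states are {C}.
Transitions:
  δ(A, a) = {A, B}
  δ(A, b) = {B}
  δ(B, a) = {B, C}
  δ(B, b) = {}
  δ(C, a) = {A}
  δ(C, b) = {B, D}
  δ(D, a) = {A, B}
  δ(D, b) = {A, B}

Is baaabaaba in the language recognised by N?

Start: {C}
read b: {B, D}
read a: {A, B, C}
read a: {A, B, C}
read a: {A, B, C}
read b: {B, D}
read a: {A, B, C}
read a: {A, B, C}
read b: {B, D}
read a: {A, B, C}
Reachable ∩ accepting = {C} — nonempty.

accepted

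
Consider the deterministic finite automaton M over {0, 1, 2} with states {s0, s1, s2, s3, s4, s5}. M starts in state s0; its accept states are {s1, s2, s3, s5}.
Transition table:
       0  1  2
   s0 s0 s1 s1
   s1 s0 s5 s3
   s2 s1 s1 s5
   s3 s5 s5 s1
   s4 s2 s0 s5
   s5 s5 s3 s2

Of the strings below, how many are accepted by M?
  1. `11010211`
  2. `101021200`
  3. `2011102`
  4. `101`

3

`11010211`: accepted
`101021200`: rejected
`2011102`: accepted
`101`: accepted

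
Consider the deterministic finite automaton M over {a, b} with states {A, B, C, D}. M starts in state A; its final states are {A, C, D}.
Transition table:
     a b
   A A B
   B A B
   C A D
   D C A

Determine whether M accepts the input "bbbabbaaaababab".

A --b--> B
B --b--> B
B --b--> B
B --a--> A
A --b--> B
B --b--> B
B --a--> A
A --a--> A
A --a--> A
A --a--> A
A --b--> B
B --a--> A
A --b--> B
B --a--> A
A --b--> B
End in state B, which is not an accepting state.

rejected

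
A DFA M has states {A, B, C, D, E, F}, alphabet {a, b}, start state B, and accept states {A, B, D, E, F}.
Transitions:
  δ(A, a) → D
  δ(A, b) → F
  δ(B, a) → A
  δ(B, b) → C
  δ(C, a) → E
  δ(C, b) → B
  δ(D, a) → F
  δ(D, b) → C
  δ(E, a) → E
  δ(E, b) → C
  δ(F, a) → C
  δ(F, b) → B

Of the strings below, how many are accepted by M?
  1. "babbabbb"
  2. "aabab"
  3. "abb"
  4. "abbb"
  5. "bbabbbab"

"babbabbb": rejected
"aabab": rejected
"abb": accepted
"abbb": rejected
"bbabbbab": rejected

1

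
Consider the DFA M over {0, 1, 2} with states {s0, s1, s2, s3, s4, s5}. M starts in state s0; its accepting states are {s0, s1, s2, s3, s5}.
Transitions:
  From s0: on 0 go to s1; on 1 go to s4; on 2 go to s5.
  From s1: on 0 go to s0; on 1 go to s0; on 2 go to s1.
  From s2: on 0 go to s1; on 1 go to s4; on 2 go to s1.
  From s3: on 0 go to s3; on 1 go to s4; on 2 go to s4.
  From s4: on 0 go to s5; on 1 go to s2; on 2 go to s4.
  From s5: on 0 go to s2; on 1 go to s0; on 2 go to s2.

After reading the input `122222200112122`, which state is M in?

s0 --1--> s4
s4 --2--> s4
s4 --2--> s4
s4 --2--> s4
s4 --2--> s4
s4 --2--> s4
s4 --2--> s4
s4 --0--> s5
s5 --0--> s2
s2 --1--> s4
s4 --1--> s2
s2 --2--> s1
s1 --1--> s0
s0 --2--> s5
s5 --2--> s2

s2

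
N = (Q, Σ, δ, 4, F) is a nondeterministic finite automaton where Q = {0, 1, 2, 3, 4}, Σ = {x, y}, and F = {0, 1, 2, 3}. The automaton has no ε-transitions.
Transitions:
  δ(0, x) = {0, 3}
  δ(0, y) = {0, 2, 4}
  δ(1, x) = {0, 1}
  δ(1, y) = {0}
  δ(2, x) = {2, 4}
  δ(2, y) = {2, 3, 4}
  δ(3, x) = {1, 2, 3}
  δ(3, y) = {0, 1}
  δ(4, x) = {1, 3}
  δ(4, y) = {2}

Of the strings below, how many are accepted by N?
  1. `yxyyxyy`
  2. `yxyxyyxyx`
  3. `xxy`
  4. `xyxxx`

`yxyyxyy`: accepted
`yxyxyyxyx`: accepted
`xxy`: accepted
`xyxxx`: accepted

4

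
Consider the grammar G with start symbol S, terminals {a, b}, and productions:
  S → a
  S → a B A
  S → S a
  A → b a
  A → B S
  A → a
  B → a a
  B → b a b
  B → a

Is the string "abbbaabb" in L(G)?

no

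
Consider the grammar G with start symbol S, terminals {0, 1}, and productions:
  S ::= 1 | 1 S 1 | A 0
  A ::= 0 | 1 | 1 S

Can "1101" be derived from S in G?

S ⇒ 1S1 ⇒ 1A01 ⇒ 1101

yes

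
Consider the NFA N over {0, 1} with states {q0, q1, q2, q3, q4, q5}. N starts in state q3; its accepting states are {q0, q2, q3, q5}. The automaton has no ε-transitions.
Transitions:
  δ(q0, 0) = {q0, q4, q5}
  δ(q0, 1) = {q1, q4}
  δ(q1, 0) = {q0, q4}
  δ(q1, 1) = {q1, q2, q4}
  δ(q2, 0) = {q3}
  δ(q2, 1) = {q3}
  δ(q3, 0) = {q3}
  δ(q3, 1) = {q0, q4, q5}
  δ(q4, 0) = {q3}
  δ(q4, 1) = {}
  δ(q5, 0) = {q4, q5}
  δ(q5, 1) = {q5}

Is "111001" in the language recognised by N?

accepted

Start: {q3}
read 1: {q0, q4, q5}
read 1: {q1, q4, q5}
read 1: {q1, q2, q4, q5}
read 0: {q0, q3, q4, q5}
read 0: {q0, q3, q4, q5}
read 1: {q0, q1, q4, q5}
Reachable ∩ accepting = {q0, q5} — nonempty.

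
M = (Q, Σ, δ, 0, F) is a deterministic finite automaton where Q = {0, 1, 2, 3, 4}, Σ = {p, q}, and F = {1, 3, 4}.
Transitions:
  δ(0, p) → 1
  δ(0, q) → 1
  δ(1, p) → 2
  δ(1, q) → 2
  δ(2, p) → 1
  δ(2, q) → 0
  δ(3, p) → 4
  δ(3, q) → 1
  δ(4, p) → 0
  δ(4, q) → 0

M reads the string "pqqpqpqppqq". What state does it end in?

0 --p--> 1
1 --q--> 2
2 --q--> 0
0 --p--> 1
1 --q--> 2
2 --p--> 1
1 --q--> 2
2 --p--> 1
1 --p--> 2
2 --q--> 0
0 --q--> 1

1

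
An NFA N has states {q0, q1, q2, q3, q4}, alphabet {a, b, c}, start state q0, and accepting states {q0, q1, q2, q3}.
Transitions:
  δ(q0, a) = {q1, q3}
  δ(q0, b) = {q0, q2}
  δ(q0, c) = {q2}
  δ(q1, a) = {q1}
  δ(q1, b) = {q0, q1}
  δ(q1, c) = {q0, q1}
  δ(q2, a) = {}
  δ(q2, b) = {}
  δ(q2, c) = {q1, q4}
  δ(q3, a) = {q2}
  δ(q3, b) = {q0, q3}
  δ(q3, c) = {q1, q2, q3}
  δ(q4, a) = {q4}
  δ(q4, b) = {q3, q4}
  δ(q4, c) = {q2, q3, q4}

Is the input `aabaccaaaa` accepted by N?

Start: {q0}
read a: {q1, q3}
read a: {q1, q2}
read b: {q0, q1}
read a: {q1, q3}
read c: {q0, q1, q2, q3}
read c: {q0, q1, q2, q3, q4}
read a: {q1, q2, q3, q4}
read a: {q1, q2, q4}
read a: {q1, q4}
read a: {q1, q4}
Reachable ∩ accepting = {q1} — nonempty.

accepted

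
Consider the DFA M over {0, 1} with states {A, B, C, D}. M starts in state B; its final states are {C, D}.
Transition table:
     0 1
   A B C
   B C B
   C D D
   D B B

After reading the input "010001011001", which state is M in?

B

B --0--> C
C --1--> D
D --0--> B
B --0--> C
C --0--> D
D --1--> B
B --0--> C
C --1--> D
D --1--> B
B --0--> C
C --0--> D
D --1--> B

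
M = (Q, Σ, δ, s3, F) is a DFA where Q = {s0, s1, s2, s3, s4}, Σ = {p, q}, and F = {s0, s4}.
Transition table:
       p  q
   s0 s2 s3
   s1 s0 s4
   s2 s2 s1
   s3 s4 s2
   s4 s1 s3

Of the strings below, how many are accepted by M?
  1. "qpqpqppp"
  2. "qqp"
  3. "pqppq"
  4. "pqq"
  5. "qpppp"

3

"qpqpqppp": accepted
"qqp": accepted
"pqppq": accepted
"pqq": rejected
"qpppp": rejected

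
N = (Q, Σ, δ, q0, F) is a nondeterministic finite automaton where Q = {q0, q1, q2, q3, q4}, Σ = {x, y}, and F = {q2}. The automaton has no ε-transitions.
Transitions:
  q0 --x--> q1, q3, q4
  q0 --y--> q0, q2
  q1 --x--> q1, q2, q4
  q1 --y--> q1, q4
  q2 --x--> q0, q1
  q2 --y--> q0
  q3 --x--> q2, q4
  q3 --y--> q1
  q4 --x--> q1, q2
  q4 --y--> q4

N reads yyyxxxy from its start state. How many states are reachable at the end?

4

Start: {q0}
read y: {q0, q2}
read y: {q0, q2}
read y: {q0, q2}
read x: {q0, q1, q3, q4}
read x: {q1, q2, q3, q4}
read x: {q0, q1, q2, q4}
read y: {q0, q1, q2, q4}
Final reachable set {q0, q1, q2, q4} has 4 states.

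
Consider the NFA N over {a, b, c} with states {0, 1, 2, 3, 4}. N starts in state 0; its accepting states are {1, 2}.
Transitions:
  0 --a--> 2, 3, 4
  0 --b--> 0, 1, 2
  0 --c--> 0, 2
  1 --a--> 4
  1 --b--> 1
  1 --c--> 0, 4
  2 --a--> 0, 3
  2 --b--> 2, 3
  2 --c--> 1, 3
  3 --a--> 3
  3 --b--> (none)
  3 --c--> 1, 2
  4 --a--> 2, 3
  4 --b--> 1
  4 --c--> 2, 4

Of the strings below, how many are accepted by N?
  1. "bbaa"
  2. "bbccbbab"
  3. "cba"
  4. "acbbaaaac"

4

"bbaa": accepted
"bbccbbab": accepted
"cba": accepted
"acbbaaaac": accepted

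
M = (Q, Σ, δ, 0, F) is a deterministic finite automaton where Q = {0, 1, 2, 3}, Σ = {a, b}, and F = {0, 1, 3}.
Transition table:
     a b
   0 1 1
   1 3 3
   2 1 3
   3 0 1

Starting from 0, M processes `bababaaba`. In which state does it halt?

0 --b--> 1
1 --a--> 3
3 --b--> 1
1 --a--> 3
3 --b--> 1
1 --a--> 3
3 --a--> 0
0 --b--> 1
1 --a--> 3

3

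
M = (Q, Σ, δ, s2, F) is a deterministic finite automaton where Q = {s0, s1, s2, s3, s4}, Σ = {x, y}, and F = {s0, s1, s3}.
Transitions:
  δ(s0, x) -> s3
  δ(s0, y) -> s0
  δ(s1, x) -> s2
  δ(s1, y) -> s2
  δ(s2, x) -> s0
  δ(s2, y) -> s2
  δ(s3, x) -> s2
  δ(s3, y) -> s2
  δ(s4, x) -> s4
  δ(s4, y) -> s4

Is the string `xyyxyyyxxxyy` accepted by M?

s2 --x--> s0
s0 --y--> s0
s0 --y--> s0
s0 --x--> s3
s3 --y--> s2
s2 --y--> s2
s2 --y--> s2
s2 --x--> s0
s0 --x--> s3
s3 --x--> s2
s2 --y--> s2
s2 --y--> s2
End in state s2, which is not an accepting state.

rejected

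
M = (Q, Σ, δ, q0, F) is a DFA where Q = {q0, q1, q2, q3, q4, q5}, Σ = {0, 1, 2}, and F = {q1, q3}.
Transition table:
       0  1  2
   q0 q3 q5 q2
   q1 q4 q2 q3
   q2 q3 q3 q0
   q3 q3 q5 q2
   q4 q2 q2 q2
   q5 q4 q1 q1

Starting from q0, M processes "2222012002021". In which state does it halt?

q0 --2--> q2
q2 --2--> q0
q0 --2--> q2
q2 --2--> q0
q0 --0--> q3
q3 --1--> q5
q5 --2--> q1
q1 --0--> q4
q4 --0--> q2
q2 --2--> q0
q0 --0--> q3
q3 --2--> q2
q2 --1--> q3

q3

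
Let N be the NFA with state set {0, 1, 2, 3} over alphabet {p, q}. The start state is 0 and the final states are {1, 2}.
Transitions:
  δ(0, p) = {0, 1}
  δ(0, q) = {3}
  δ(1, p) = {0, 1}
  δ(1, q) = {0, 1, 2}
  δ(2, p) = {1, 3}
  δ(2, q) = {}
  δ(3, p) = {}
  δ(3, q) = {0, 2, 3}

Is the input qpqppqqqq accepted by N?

Start: {0}
read q: {3}
read p: {}
The reachable set is empty and stays empty for the remaining 7 symbols.
Reachable ∩ accepting = {} — empty.

rejected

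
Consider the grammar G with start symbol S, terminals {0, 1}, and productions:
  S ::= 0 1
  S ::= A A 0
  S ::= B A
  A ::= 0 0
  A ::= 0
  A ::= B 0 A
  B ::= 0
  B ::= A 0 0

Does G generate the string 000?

S ⇒ BA ⇒ 0A ⇒ 000

yes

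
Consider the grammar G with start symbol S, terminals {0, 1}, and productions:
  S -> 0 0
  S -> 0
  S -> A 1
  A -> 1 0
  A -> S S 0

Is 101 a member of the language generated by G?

S ⇒ A1 ⇒ 101

yes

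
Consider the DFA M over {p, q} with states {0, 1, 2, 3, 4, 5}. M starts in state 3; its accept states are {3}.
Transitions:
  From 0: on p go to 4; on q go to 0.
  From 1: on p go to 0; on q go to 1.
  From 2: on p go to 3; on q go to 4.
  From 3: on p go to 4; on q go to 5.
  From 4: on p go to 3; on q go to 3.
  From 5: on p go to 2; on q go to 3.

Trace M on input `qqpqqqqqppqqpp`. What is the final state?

3

3 --q--> 5
5 --q--> 3
3 --p--> 4
4 --q--> 3
3 --q--> 5
5 --q--> 3
3 --q--> 5
5 --q--> 3
3 --p--> 4
4 --p--> 3
3 --q--> 5
5 --q--> 3
3 --p--> 4
4 --p--> 3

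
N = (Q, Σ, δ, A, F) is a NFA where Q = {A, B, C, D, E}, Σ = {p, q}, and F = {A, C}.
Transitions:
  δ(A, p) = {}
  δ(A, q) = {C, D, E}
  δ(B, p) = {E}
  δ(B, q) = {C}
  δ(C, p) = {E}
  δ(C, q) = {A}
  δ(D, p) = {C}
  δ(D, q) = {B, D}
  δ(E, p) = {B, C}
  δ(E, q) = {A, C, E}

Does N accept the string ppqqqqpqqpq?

rejected

Start: {A}
read p: {}
The reachable set is empty and stays empty for the remaining 10 symbols.
Reachable ∩ accepting = {} — empty.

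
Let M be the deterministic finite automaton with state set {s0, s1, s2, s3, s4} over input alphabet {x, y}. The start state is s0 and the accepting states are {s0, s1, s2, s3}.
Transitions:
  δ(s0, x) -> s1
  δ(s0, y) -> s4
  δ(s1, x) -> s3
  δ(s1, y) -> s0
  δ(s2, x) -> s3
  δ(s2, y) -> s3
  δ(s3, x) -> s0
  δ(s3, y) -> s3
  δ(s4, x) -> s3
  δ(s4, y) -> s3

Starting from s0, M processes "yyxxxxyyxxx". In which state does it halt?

s0 --y--> s4
s4 --y--> s3
s3 --x--> s0
s0 --x--> s1
s1 --x--> s3
s3 --x--> s0
s0 --y--> s4
s4 --y--> s3
s3 --x--> s0
s0 --x--> s1
s1 --x--> s3

s3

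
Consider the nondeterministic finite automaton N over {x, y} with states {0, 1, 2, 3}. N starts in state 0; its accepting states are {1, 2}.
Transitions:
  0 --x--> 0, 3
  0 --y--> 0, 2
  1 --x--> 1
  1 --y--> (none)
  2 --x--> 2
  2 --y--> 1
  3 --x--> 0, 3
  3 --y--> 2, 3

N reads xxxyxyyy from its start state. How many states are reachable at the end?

Start: {0}
read x: {0, 3}
read x: {0, 3}
read x: {0, 3}
read y: {0, 2, 3}
read x: {0, 2, 3}
read y: {0, 1, 2, 3}
read y: {0, 1, 2, 3}
read y: {0, 1, 2, 3}
Final reachable set {0, 1, 2, 3} has 4 states.

4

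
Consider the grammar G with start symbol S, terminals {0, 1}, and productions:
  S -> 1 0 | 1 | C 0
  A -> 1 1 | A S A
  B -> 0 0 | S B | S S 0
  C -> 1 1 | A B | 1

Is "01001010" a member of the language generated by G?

no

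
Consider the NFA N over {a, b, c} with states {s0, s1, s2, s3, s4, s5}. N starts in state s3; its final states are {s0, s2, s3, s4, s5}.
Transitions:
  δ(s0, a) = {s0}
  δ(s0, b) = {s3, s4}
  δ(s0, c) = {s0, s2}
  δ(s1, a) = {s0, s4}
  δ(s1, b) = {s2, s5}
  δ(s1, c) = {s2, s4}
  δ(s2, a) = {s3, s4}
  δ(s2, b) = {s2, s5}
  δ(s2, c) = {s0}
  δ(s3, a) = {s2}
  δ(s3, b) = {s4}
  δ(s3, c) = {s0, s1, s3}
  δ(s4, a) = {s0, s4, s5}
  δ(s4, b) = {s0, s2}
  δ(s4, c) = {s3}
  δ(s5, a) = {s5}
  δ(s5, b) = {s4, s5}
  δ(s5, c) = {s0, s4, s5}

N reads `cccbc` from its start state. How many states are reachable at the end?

6

Start: {s3}
read c: {s0, s1, s3}
read c: {s0, s1, s2, s3, s4}
read c: {s0, s1, s2, s3, s4}
read b: {s0, s2, s3, s4, s5}
read c: {s0, s1, s2, s3, s4, s5}
Final reachable set {s0, s1, s2, s3, s4, s5} has 6 states.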